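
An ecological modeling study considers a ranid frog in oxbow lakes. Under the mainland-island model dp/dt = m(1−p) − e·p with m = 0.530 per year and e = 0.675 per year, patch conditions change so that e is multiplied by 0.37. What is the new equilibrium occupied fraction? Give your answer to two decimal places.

0.68

Before: p* = 0.530/(0.530+0.675) = 0.4398.
After: m = 0.53, e = 0.24975; p* = 0.53/0.7798 = 0.6797.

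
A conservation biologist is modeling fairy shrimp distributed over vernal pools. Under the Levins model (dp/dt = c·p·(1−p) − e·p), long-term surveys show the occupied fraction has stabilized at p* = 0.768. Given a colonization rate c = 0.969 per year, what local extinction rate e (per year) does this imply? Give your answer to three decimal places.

At equilibrium c(1−p*) = e.
e = 0.969 × (1 − 0.768) = 0.969 × 0.2320 = 0.2248.

0.225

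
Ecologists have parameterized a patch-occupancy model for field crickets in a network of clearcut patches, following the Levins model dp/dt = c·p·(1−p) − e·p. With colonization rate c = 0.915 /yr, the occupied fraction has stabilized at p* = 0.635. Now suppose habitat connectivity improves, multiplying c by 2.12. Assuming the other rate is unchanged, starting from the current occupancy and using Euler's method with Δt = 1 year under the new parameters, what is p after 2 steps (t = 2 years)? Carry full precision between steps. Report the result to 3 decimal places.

Balance c(1−p*) = e gives e = 0.915×(1 − 0.63500) = 0.33398.
Starting from p₀ = 0.63500; update p ← p + (dp/dt)·Δt with the new parameters.
  1  |  dp/dt·Δt = +0.237523  |  p_1 = 0.872523
  2  |  dp/dt·Δt = -0.075644  |  p_2 = 0.796880

0.797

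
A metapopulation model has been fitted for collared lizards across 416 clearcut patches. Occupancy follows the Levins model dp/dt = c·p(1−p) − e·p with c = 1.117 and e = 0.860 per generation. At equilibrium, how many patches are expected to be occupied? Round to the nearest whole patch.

p* = 1 − e/c = 1 − 0.860/1.117 = 0.2301.
Expected occupied patches = N × p* = 416 × 0.2301 = 95.71 ≈ 96.

96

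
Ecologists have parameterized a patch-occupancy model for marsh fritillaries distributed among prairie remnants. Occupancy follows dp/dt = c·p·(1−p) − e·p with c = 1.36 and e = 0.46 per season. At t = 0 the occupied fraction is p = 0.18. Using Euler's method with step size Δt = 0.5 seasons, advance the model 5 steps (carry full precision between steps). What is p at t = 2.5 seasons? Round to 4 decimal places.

Update rule: p ← p + [c·p·(1−p) − e·p]·Δt with Δt = 0.5.
  1  |  dp/dt·Δt = +0.058968  |  p_1 = 0.238968
  2  |  dp/dt·Δt = +0.068704  |  p_2 = 0.307672
  3  |  dp/dt·Δt = +0.074082  |  p_3 = 0.381754
  4  |  dp/dt·Δt = +0.072689  |  p_4 = 0.454443
  5  |  dp/dt·Δt = +0.064067  |  p_5 = 0.518510

0.5185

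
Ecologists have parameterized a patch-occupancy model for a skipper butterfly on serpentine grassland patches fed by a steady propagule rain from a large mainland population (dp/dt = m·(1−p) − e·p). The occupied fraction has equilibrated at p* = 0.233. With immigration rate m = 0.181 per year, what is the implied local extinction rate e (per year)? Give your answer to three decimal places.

At equilibrium m(1−p*) = e·p*, so e = m(1−p*)/p*.
e = 0.181 × 0.7670 / 0.233 = 0.5958.

0.596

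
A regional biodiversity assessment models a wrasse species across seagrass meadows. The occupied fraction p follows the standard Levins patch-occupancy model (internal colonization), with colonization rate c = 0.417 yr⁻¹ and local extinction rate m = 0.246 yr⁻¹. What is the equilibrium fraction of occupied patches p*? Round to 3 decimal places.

0.410

Setting dp/dt = 0 and dividing through by p* gives c·(1−p*) = m.
So p* = 1 − m/c = 1 − 0.246/0.417 = 1 − 0.5899 = 0.4101.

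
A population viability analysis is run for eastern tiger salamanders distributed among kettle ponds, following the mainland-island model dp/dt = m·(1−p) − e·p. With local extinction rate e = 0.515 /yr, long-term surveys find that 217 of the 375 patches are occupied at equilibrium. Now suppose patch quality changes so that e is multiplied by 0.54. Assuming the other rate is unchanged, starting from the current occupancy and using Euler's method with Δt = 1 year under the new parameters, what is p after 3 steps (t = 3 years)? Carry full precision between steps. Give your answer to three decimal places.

Observed p* = 217/375 = 0.57867.
Balance m(1−p*) = e·p* gives m = e·p*/(1−p*) = 0.515×0.57867/0.42133 = 0.70731.
Starting from p₀ = 0.57867; update p ← p + (dp/dt)·Δt with the new parameters.
  1  |  dp/dt·Δt = +0.137086  |  p_1 = 0.715753
  2  |  dp/dt·Δt = +0.002000  |  p_2 = 0.717753
  3  |  dp/dt·Δt = +0.000029  |  p_3 = 0.717782

0.718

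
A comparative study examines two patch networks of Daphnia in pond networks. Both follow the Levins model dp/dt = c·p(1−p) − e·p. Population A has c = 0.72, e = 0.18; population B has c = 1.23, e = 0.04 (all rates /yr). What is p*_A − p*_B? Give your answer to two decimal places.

-0.22

A: p*_A = 1 − 0.18/0.72 = 0.7500.
B: p*_B = 1 − 0.04/1.23 = 0.9675.
p*_A − p*_B = 0.7500 − 0.9675 = -0.2175.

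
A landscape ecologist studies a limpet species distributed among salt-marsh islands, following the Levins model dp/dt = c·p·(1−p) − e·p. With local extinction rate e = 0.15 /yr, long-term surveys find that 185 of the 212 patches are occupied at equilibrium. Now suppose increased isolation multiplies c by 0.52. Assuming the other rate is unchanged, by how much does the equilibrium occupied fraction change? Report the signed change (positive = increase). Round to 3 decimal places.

Observed p* = 185/212 = 0.87264.
Balance c(1−p*) = e gives c = e/(1 − 0.87264) = 0.15/0.12736 = 1.17776.
New p* = 1 − e/c = 1 − 0.15000/0.61244 = 0.75508.
Δp* = 0.75508 − 0.87264 = -0.11756.

-0.118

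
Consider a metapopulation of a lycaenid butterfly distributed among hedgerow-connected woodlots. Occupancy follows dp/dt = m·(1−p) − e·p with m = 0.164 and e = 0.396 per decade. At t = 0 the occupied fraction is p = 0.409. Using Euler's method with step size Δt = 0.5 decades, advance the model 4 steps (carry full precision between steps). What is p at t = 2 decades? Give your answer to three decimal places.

Update rule: p ← p + [m·(1−p) − e·p]·Δt with Δt = 0.5.
t = 0.5: p = 0.40900 + (-0.03252) = 0.37648
t = 1: p = 0.37648 + (-0.02341) = 0.35307
t = 1.5: p = 0.35307 + (-0.01686) = 0.33621
t = 2: p = 0.33621 + (-0.01214) = 0.32407

0.324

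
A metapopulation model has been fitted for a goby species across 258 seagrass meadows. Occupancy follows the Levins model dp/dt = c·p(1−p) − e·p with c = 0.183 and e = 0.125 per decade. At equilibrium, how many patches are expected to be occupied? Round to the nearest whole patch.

p* = 1 − e/c = 1 − 0.125/0.183 = 0.3169.
Expected occupied patches = N × p* = 258 × 0.3169 = 81.77 ≈ 82.

82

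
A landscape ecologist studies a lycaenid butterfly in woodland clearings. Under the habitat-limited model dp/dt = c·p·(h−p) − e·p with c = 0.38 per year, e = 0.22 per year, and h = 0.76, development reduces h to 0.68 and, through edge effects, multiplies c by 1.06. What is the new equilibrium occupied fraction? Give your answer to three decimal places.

Before: p* = h − e/c = 0.76 − 0.22/0.38 = 0.76 − 0.5789 = 0.1811.
After: c = 0.4028, e = 0.22, h = 0.68; p* = 0.68 − 0.22/0.4028 = 0.1338.

0.134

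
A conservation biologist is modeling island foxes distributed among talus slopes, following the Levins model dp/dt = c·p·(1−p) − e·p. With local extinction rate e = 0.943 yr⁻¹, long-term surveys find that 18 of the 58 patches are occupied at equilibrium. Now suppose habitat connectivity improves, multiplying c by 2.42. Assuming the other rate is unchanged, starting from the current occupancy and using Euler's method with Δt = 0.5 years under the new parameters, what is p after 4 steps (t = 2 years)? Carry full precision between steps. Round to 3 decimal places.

0.714

Observed p* = 18/58 = 0.31034.
Balance c(1−p*) = e gives c = e/(1 − 0.31034) = 0.943/0.68966 = 1.36735.
Starting from p₀ = 0.31034; update p ← p + (dp/dt)·Δt with the new parameters.
  1  |  dp/dt·Δt = +0.207785  |  p_1 = 0.518130
  2  |  dp/dt·Δt = +0.168781  |  p_2 = 0.686911
  3  |  dp/dt·Δt = +0.031944  |  p_3 = 0.718855
  4  |  dp/dt·Δt = -0.004563  |  p_4 = 0.714292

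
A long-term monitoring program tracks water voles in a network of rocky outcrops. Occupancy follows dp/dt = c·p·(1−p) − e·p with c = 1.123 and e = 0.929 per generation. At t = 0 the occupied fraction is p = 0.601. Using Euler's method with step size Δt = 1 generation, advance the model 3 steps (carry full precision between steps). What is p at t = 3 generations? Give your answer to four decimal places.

Update rule: p ← p + [c·p·(1−p) − e·p]·Δt with Δt = 1.
p: 0.60100 → 0.31197  (Δp = -0.28903)
p: 0.31197 → 0.26319  (Δp = -0.04877)
p: 0.26319 → 0.23646  (Δp = -0.02673)

0.2365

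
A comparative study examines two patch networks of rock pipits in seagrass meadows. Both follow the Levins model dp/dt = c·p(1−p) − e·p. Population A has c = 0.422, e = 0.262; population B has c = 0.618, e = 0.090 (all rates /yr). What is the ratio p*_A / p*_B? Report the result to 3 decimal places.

0.444

A: p*_A = 1 − 0.262/0.422 = 0.3791.
B: p*_B = 1 − 0.090/0.618 = 0.8544.
p*_A / p*_B = 0.3791/0.8544 = 0.4438.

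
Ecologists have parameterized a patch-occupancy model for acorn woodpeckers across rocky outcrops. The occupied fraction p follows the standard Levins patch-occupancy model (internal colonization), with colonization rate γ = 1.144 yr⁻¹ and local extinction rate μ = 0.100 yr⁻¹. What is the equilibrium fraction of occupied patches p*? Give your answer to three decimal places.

Setting dp/dt = 0 and dividing through by p* gives γ·(1−p*) = μ.
So p* = 1 − μ/γ = 1 − 0.100/1.144 = 1 − 0.0874 = 0.9126.

0.913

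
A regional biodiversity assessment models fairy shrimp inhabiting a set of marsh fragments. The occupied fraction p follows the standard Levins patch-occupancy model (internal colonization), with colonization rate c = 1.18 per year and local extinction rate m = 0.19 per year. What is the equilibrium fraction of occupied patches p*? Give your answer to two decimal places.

At equilibrium, colonization balances extinction: c·p*·(1−p*) = m·p*.
So p* = 1 − m/c = 1 − 0.19/1.18 = 1 − 0.1610 = 0.8390.

0.84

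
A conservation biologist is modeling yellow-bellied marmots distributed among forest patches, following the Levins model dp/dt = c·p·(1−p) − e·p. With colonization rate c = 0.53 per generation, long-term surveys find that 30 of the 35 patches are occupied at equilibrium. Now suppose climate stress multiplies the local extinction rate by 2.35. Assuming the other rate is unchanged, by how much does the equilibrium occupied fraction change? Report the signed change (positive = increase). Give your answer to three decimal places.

-0.193

Observed p* = 30/35 = 0.85714.
Balance c(1−p*) = e gives e = 0.53×(1 − 0.85714) = 0.07572.
New p* = 1 − e/c = 1 − 0.17794/0.53000 = 0.66426.
Δp* = 0.66426 − 0.85714 = -0.19288.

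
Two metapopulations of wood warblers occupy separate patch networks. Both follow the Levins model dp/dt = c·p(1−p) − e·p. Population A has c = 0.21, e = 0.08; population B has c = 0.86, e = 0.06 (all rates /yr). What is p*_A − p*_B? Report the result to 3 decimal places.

-0.311

A: p*_A = 1 − 0.08/0.21 = 0.6190.
B: p*_B = 1 − 0.06/0.86 = 0.9302.
p*_A − p*_B = 0.6190 − 0.9302 = -0.3112.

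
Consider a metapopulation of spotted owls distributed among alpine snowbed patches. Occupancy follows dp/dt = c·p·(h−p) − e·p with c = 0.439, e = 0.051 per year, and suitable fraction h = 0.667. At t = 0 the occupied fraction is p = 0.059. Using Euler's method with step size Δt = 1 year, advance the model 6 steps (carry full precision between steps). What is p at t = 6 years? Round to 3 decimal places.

0.175

Update rule: p ← p + [c·p·(h−p) − e·p]·Δt with Δt = 1.
  1  |  dp/dt·Δt = +0.012739  |  p_1 = 0.071739
  2  |  dp/dt·Δt = +0.015088  |  p_2 = 0.086827
  3  |  dp/dt·Δt = +0.017686  |  p_3 = 0.104513
  4  |  dp/dt·Δt = +0.020477  |  p_4 = 0.124991
  5  |  dp/dt·Δt = +0.023366  |  p_5 = 0.148357
  6  |  dp/dt·Δt = +0.026212  |  p_6 = 0.174569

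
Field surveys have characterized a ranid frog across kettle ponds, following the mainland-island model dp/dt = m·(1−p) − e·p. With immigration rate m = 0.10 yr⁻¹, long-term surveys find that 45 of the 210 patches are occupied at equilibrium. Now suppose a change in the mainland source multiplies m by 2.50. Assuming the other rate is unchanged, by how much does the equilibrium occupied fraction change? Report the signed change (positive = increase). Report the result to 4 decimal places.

0.1911

Observed p* = 45/210 = 0.21429.
Balance m(1−p*) = e·p* gives e = m(1−p*)/p* = 0.10×0.78571/0.21429 = 0.36666.
New p* = m/(m+e) = 0.25000/(0.25000+0.36666) = 0.40541.
Δp* = 0.40541 − 0.21429 = +0.19112.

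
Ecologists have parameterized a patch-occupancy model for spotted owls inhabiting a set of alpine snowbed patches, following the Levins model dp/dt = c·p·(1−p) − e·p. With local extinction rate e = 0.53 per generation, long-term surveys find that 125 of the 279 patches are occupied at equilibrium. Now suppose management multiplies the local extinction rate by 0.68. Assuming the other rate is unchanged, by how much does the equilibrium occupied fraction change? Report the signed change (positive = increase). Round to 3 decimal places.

Observed p* = 125/279 = 0.44803.
Balance c(1−p*) = e gives c = e/(1 − 0.44803) = 0.53/0.55197 = 0.96020.
New p* = 1 − e/c = 1 − 0.36040/0.96020 = 0.62466.
Δp* = 0.62466 − 0.44803 = +0.17663.

0.177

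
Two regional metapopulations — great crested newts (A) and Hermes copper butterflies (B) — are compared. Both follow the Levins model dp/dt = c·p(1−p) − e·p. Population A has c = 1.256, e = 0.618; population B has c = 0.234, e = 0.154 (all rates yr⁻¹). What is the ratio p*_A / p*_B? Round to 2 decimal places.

1.49

A: p*_A = 1 − 0.618/1.256 = 0.5080.
B: p*_B = 1 − 0.154/0.234 = 0.3419.
p*_A / p*_B = 0.5080/0.3419 = 1.4858.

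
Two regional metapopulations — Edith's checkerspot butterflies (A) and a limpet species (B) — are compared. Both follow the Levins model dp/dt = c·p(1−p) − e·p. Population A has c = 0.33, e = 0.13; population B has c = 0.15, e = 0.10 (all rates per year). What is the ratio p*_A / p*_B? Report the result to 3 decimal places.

1.818

A: p*_A = 1 − 0.13/0.33 = 0.6061.
B: p*_B = 1 − 0.10/0.15 = 0.3333.
p*_A / p*_B = 0.6061/0.3333 = 1.8182.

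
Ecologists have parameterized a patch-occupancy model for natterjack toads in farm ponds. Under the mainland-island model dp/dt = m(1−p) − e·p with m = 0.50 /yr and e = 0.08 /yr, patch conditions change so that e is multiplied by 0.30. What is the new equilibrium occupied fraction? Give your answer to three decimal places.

Before: p* = 0.50/(0.50+0.08) = 0.8621.
After: m = 0.5, e = 0.024; p* = 0.5/0.5240 = 0.9542.

0.954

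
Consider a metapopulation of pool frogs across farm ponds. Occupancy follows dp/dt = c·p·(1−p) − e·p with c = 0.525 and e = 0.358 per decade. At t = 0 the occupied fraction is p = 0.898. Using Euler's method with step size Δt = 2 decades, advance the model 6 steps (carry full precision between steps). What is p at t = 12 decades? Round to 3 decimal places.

Update rule: p ← p + [c·p·(1−p) − e·p]·Δt with Δt = 2.
  1  |  dp/dt·Δt = -0.546792  |  p_1 = 0.351208
  2  |  dp/dt·Δt = -0.012211  |  p_2 = 0.338997
  3  |  dp/dt·Δt = -0.007440  |  p_3 = 0.331557
  4  |  dp/dt·Δt = -0.004687  |  p_4 = 0.326871
  5  |  dp/dt·Δt = -0.003012  |  p_5 = 0.323859
  6  |  dp/dt·Δt = -0.001960  |  p_6 = 0.321899

0.322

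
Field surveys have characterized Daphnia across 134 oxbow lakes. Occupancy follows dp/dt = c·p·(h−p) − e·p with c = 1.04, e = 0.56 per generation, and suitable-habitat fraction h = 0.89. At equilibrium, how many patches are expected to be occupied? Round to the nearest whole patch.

p* = h − e/c = 0.89 − 0.5385 = 0.3515.
Expected occupied patches = N × p* = 134 × 0.3515 = 47.11 ≈ 47.

47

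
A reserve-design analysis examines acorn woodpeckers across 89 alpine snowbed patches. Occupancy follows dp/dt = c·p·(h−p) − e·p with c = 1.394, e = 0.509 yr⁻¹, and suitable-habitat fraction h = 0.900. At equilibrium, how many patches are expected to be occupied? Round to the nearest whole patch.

p* = h − e/c = 0.900 − 0.3651 = 0.5349.
Expected occupied patches = N × p* = 89 × 0.5349 = 47.60 ≈ 48.

48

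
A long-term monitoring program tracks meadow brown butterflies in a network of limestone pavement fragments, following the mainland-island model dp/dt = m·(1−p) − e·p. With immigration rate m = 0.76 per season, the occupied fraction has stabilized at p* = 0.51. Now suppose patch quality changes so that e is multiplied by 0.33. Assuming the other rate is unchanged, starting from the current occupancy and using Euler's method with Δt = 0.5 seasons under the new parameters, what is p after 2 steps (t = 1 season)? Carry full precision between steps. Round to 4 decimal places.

Balance m(1−p*) = e·p* gives e = m(1−p*)/p* = 0.76×0.49000/0.51000 = 0.73020.
Starting from p₀ = 0.51000; update p ← p + (dp/dt)·Δt with the new parameters.
  1  |  dp/dt·Δt = +0.124754  |  p_1 = 0.634754
  2  |  dp/dt·Δt = +0.062317  |  p_2 = 0.697071

0.6971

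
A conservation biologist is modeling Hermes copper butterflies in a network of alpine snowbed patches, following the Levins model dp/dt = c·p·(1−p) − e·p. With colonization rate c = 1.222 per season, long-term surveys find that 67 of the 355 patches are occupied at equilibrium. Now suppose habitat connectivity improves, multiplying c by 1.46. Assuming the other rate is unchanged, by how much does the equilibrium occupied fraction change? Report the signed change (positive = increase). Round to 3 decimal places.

0.256

Observed p* = 67/355 = 0.18873.
Balance c(1−p*) = e gives e = 1.222×(1 − 0.18873) = 0.99137.
New p* = 1 − e/c = 1 − 0.99137/1.78412 = 0.44434.
Δp* = 0.44434 − 0.18873 = +0.25561.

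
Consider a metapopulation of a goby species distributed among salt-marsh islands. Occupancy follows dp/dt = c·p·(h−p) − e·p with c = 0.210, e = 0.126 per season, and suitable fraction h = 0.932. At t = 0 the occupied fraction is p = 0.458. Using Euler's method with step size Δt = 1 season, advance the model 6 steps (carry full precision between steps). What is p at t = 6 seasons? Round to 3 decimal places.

Update rule: p ← p + [c·p·(h−p) − e·p]·Δt with Δt = 1.
  1  |  dp/dt·Δt = -0.012119  |  p_1 = 0.445881
  2  |  dp/dt·Δt = -0.010663  |  p_2 = 0.435218
  3  |  dp/dt·Δt = -0.009434  |  p_3 = 0.425784
  4  |  dp/dt·Δt = -0.008386  |  p_4 = 0.417399
  5  |  dp/dt·Δt = -0.007486  |  p_5 = 0.409913
  6  |  dp/dt·Δt = -0.006707  |  p_6 = 0.403206

0.403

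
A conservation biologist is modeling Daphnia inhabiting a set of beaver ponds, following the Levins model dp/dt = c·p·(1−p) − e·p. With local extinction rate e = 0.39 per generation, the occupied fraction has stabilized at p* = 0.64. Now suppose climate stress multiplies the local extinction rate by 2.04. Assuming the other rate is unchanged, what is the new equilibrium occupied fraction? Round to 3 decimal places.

0.266

Balance c(1−p*) = e gives c = e/(1 − 0.64000) = 0.39/0.36000 = 1.08333.
New p* = 1 − e/c = 1 − 0.79560/1.08333 = 0.26560.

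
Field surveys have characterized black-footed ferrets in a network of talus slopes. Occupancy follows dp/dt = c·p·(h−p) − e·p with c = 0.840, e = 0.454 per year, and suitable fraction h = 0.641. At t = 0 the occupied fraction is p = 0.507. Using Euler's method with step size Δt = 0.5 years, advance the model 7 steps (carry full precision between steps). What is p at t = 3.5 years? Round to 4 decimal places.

Update rule: p ← p + [c·p·(h−p) − e·p]·Δt with Δt = 0.5.
p: 0.50700 → 0.42044  (Δp = -0.08656)
p: 0.42044 → 0.36395  (Δp = -0.05649)
p: 0.36395 → 0.32368  (Δp = -0.04027)
p: 0.32368 → 0.29335  (Δp = -0.03034)
p: 0.29335 → 0.26959  (Δp = -0.02376)
p: 0.26959 → 0.25045  (Δp = -0.01914)
p: 0.25045 → 0.23468  (Δp = -0.01577)

0.2347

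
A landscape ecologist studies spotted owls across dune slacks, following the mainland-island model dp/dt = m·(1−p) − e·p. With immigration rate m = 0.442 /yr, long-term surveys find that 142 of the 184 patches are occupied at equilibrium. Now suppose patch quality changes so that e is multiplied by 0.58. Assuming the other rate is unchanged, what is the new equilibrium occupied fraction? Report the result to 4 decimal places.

0.8536

Observed p* = 142/184 = 0.77174.
Balance m(1−p*) = e·p* gives e = m(1−p*)/p* = 0.442×0.22826/0.77174 = 0.13073.
New p* = m/(m+e) = 0.44200/(0.44200+0.07582) = 0.85358.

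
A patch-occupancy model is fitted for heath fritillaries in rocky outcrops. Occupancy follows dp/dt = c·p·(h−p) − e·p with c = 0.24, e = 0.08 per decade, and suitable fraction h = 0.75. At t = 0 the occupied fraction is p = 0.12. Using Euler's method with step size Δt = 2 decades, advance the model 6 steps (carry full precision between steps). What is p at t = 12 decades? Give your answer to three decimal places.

Update rule: p ← p + [c·p·(h−p) − e·p]·Δt with Δt = 2.
t = 2: p = 0.12000 + (+0.01709) = 0.13709
t = 4: p = 0.13709 + (+0.01840) = 0.15548
t = 6: p = 0.15548 + (+0.01949) = 0.17498
t = 8: p = 0.17498 + (+0.02030) = 0.19528
t = 10: p = 0.19528 + (+0.02075) = 0.21603
t = 12: p = 0.21603 + (+0.02080) = 0.23683

0.237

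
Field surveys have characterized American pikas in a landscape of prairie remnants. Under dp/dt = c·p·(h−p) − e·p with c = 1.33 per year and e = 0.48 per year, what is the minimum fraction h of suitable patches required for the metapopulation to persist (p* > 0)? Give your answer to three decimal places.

p* = h − e/c is positive only when h > e/c.
h_min = e/c = 0.48/1.33 = 0.3609.

0.361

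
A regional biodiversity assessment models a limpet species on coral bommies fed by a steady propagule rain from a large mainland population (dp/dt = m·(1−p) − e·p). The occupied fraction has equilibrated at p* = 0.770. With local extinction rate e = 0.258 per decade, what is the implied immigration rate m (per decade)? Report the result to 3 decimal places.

0.864

At equilibrium m(1−p*) = e·p*, so m = e·p*/(1−p*).
m = 0.258 × 0.770 / 0.2300 = 0.1987/0.2300 = 0.8637.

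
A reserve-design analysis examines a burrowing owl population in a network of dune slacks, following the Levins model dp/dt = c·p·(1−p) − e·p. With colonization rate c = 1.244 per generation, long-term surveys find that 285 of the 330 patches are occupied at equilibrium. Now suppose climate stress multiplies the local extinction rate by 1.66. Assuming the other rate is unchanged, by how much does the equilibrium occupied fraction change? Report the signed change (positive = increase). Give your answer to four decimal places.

-0.0900

Observed p* = 285/330 = 0.86364.
Balance c(1−p*) = e gives e = 1.244×(1 − 0.86364) = 0.16963.
New p* = 1 − e/c = 1 − 0.28159/1.24400 = 0.77364.
Δp* = 0.77364 − 0.86364 = -0.09000.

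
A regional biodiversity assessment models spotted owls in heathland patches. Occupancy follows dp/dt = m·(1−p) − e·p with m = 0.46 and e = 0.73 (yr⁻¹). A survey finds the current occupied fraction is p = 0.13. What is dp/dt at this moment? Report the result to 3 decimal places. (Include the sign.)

Colonization term: m·(1−p) = 0.46×0.8700 = 0.40020.
Extinction term: e·p = 0.09490.
dp/dt = 0.40020 − 0.09490 = 0.30530.

0.305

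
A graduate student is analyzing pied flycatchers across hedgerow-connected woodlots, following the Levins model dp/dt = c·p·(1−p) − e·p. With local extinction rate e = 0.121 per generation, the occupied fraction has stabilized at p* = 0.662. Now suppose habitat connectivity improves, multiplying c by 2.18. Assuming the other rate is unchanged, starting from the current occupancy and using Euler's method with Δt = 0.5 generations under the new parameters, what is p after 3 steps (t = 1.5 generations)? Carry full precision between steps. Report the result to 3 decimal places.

Balance c(1−p*) = e gives c = e/(1 − 0.66200) = 0.121/0.33800 = 0.35799.
Starting from p₀ = 0.66200; update p ← p + (dp/dt)·Δt with the new parameters.
p: 0.66200 → 0.70926  (Δp = +0.04726)
p: 0.70926 → 0.74681  (Δp = +0.03755)
p: 0.74681 → 0.77541  (Δp = +0.02860)

0.775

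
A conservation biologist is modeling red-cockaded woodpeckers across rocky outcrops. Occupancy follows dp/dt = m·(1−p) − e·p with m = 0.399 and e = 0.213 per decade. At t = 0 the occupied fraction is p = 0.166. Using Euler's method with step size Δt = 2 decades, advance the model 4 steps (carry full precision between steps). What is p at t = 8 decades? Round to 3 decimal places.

Update rule: p ← p + [m·(1−p) − e·p]·Δt with Δt = 2.
step 1: Δp = +0.59482, p = 0.76082
step 2: Δp = -0.13324, p = 0.62758
step 3: Δp = +0.02985, p = 0.65742
step 4: Δp = -0.00669, p = 0.65074

0.651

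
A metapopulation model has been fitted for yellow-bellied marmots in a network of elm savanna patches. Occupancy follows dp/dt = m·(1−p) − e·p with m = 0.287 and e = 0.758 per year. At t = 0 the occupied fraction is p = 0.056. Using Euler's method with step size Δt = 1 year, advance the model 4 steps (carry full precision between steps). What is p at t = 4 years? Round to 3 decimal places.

0.275

Update rule: p ← p + [m·(1−p) − e·p]·Δt with Δt = 1.
  1  |  dp/dt·Δt = +0.228480  |  p_1 = 0.284480
  2  |  dp/dt·Δt = -0.010282  |  p_2 = 0.274198
  3  |  dp/dt·Δt = +0.000463  |  p_3 = 0.274661
  4  |  dp/dt·Δt = -0.000021  |  p_4 = 0.274640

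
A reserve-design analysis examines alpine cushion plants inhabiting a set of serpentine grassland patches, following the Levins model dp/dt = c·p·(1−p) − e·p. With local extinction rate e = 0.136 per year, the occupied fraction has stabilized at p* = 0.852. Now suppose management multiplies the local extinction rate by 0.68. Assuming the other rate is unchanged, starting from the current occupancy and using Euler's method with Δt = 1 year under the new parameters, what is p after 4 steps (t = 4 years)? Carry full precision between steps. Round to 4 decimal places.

0.8993

Balance c(1−p*) = e gives c = e/(1 − 0.85200) = 0.136/0.14800 = 0.91892.
Starting from p₀ = 0.85200; update p ← p + (dp/dt)·Δt with the new parameters.
step 1: Δp = +0.03708, p = 0.88908
step 2: Δp = +0.00840, p = 0.89748
step 3: Δp = +0.00155, p = 0.89903
step 4: Δp = +0.00027, p = 0.89930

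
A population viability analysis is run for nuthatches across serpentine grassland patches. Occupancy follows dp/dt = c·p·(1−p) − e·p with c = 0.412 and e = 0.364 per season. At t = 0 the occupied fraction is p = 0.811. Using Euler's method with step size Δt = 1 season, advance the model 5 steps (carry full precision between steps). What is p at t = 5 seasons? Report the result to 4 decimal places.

0.3192

Update rule: p ← p + [c·p·(1−p) − e·p]·Δt with Δt = 1.
  1  |  dp/dt·Δt = -0.232053  |  p_1 = 0.578947
  2  |  dp/dt·Δt = -0.110305  |  p_2 = 0.468642
  3  |  dp/dt·Δt = -0.067991  |  p_3 = 0.400651
  4  |  dp/dt·Δt = -0.046904  |  p_4 = 0.353748
  5  |  dp/dt·Δt = -0.034577  |  p_5 = 0.319171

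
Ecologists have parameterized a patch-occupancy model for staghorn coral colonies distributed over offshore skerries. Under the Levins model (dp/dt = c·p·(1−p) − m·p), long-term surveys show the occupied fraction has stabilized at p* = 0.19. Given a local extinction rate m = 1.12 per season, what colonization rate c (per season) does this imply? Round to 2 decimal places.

1.38

At equilibrium c(1−p*) = m, so c = m/(1−p*).
c = 1.12/(1 − 0.19) = 1.12/0.8100 = 1.3827.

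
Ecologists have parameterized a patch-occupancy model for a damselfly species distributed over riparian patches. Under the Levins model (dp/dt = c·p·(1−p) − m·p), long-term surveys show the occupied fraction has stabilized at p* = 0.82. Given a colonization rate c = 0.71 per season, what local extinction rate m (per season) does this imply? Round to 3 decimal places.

At equilibrium c(1−p*) = m.
m = 0.71 × (1 − 0.82) = 0.71 × 0.1800 = 0.1278.

0.128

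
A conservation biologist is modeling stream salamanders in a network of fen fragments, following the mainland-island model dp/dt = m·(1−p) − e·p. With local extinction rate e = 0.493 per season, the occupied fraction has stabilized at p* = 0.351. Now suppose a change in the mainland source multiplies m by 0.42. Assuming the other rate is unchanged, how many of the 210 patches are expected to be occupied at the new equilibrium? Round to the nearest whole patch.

Balance m(1−p*) = e·p* gives m = e·p*/(1−p*) = 0.493×0.35100/0.64900 = 0.26663.
New p* = m/(m+e) = 0.11198/(0.11198+0.49300) = 0.18510.
Expected occupied = 210 × 0.18510 = 38.87 ≈ 39.

39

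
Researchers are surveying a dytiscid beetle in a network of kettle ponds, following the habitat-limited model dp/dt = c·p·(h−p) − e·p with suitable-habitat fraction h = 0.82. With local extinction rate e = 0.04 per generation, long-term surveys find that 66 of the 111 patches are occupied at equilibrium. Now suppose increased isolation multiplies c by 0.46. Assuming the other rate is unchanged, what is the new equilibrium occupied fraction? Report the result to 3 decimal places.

0.330

Observed p* = 66/111 = 0.59459.
Balance c(h−p*) = e gives c = e/(0.82 − 0.59459) = 0.04/0.22541 = 0.17745.
New p* = 0.82 − e/c = 0.82 − 0.04000/0.08163 = 0.32998.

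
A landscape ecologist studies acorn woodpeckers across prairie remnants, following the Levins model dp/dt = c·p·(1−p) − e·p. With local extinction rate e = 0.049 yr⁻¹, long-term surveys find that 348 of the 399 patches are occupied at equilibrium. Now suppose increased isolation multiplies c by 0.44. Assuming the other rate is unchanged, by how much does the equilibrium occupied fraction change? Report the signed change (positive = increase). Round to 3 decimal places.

-0.163

Observed p* = 348/399 = 0.87218.
Balance c(1−p*) = e gives c = e/(1 − 0.87218) = 0.049/0.12782 = 0.38335.
New p* = 1 − e/c = 1 − 0.04900/0.16867 = 0.70949.
Δp* = 0.70949 − 0.87218 = -0.16269.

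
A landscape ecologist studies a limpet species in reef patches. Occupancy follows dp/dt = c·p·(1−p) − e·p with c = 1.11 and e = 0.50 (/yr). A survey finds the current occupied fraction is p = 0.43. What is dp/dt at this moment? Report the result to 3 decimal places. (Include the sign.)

0.057

Colonization term: c·p·(1−p) = 1.11×0.43×0.5700 = 0.27206.
Extinction term: e·p = 0.21500.
dp/dt = 0.27206 − 0.21500 = 0.05706.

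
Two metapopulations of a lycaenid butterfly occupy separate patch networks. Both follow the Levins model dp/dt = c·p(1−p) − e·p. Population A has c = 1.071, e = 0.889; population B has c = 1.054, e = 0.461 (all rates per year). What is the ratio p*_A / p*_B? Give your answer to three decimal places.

A: p*_A = 1 − 0.889/1.071 = 0.1699.
B: p*_B = 1 − 0.461/1.054 = 0.5626.
p*_A / p*_B = 0.1699/0.5626 = 0.3020.

0.302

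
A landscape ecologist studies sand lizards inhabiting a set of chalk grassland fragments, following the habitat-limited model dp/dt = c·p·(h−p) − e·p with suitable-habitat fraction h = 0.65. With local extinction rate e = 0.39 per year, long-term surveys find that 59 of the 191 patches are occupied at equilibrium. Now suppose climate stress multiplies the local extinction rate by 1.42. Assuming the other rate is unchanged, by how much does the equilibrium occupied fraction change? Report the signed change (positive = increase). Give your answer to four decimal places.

Observed p* = 59/191 = 0.30890.
Balance c(h−p*) = e gives c = e/(0.65 − 0.30890) = 0.39/0.34110 = 1.14336.
New p* = 0.65 − e/c = 0.65 − 0.55380/1.14336 = 0.16564.
Δp* = 0.16564 − 0.30890 = -0.14326.

-0.1433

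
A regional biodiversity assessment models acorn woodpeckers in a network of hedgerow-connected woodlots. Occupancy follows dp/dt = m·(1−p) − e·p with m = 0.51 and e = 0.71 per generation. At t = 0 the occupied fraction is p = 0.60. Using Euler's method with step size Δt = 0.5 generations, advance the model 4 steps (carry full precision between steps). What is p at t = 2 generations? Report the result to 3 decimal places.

0.422

Update rule: p ← p + [m·(1−p) − e·p]·Δt with Δt = 0.5.
  1  |  dp/dt·Δt = -0.111000  |  p_1 = 0.489000
  2  |  dp/dt·Δt = -0.043290  |  p_2 = 0.445710
  3  |  dp/dt·Δt = -0.016883  |  p_3 = 0.428827
  4  |  dp/dt·Δt = -0.006584  |  p_4 = 0.422242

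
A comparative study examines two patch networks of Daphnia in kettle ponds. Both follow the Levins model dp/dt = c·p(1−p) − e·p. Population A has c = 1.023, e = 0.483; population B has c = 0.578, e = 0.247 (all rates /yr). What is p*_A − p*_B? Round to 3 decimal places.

A: p*_A = 1 − 0.483/1.023 = 0.5279.
B: p*_B = 1 − 0.247/0.578 = 0.5727.
p*_A − p*_B = 0.5279 − 0.5727 = -0.0448.

-0.045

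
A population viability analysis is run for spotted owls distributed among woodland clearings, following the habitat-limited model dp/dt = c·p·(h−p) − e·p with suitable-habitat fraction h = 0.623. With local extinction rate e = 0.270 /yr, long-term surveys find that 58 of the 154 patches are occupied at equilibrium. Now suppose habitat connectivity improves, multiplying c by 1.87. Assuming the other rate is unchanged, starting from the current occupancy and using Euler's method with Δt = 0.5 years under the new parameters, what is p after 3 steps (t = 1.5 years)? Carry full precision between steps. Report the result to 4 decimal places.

0.4697

Observed p* = 58/154 = 0.37662.
Balance c(h−p*) = e gives c = e/(0.623 − 0.37662) = 0.270/0.24638 = 1.09588.
Starting from p₀ = 0.37662; update p ← p + (dp/dt)·Δt with the new parameters.
  1  |  dp/dt·Δt = +0.044234  |  p_1 = 0.420858
  2  |  dp/dt·Δt = +0.030354  |  p_2 = 0.451212
  3  |  dp/dt·Δt = +0.018510  |  p_3 = 0.469722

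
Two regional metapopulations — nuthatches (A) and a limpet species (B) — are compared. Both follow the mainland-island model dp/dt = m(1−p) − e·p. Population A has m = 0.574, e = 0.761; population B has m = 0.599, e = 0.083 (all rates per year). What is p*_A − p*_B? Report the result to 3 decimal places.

A: p*_A = m/(m+e) = 0.574/1.3350 = 0.4300.
B: p*_B = 0.599/0.6820 = 0.8783.
p*_A − p*_B = 0.4300 − 0.8783 = -0.4483.

-0.448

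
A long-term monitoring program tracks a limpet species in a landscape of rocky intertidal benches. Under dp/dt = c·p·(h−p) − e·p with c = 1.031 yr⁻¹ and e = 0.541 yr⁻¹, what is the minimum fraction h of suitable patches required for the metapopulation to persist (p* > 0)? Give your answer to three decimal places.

0.525

p* = h − e/c is positive only when h > e/c.
h_min = e/c = 0.541/1.031 = 0.5247.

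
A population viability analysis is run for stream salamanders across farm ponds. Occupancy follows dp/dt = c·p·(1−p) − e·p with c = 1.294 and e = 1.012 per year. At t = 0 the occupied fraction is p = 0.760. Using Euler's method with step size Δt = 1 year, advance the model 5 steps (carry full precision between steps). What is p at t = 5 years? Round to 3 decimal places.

0.220

Update rule: p ← p + [c·p·(1−p) − e·p]·Δt with Δt = 1.
t = 1: p = 0.76000 + (-0.53309) = 0.22691
t = 2: p = 0.22691 + (-0.00264) = 0.22427
t = 3: p = 0.22427 + (-0.00184) = 0.22243
t = 4: p = 0.22243 + (-0.00130) = 0.22113
t = 5: p = 0.22113 + (-0.00092) = 0.22022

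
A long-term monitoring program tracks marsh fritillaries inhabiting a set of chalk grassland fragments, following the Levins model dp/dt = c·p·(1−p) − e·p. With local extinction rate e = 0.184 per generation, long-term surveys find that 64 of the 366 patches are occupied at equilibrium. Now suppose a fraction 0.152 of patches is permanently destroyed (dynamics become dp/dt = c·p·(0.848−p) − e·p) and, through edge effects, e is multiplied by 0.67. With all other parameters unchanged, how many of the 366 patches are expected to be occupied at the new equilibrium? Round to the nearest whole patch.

108

Observed p* = 64/366 = 0.17486.
Balance c(1−p*) = e gives c = e/(1 − 0.17486) = 0.184/0.82514 = 0.22299.
New p* = 0.848 − e/c = 0.848 − 0.12328/0.22299 = 0.29515.
Expected occupied = 366 × 0.29515 = 108.02 ≈ 108.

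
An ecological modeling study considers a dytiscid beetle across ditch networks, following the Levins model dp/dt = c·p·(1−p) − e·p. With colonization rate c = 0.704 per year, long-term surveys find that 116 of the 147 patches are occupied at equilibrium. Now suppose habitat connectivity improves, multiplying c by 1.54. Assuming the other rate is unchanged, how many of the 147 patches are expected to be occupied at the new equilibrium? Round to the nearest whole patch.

Observed p* = 116/147 = 0.78912.
Balance c(1−p*) = e gives e = 0.704×(1 − 0.78912) = 0.14846.
New p* = 1 − e/c = 1 − 0.14846/1.08416 = 0.86306.
Expected occupied = 147 × 0.86306 = 126.87 ≈ 127.

127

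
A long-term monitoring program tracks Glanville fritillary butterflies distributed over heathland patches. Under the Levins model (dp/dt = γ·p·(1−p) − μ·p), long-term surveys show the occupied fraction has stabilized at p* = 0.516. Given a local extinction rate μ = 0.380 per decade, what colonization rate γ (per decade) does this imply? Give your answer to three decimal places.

At equilibrium γ(1−p*) = μ, so γ = μ/(1−p*).
γ = 0.380/(1 − 0.516) = 0.380/0.4840 = 0.7851.

0.785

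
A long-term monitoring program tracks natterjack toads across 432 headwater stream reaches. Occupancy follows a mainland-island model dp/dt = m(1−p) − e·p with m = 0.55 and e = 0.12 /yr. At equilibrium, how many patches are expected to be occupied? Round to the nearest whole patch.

p* = m/(m+e) = 0.55/0.6700 = 0.8209.
Expected occupied patches = N × p* = 432 × 0.8209 = 354.63 ≈ 355.

355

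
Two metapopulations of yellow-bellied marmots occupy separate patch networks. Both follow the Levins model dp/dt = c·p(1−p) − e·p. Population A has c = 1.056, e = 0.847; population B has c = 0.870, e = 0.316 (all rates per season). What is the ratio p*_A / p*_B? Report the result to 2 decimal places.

A: p*_A = 1 − 0.847/1.056 = 0.1979.
B: p*_B = 1 − 0.316/0.870 = 0.6368.
p*_A / p*_B = 0.1979/0.6368 = 0.3108.

0.31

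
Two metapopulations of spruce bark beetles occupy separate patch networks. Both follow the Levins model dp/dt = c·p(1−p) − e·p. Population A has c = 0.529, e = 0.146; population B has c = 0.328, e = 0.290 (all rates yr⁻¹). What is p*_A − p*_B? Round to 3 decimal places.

A: p*_A = 1 − 0.146/0.529 = 0.7240.
B: p*_B = 1 − 0.290/0.328 = 0.1159.
p*_A − p*_B = 0.7240 − 0.1159 = 0.6082.

0.608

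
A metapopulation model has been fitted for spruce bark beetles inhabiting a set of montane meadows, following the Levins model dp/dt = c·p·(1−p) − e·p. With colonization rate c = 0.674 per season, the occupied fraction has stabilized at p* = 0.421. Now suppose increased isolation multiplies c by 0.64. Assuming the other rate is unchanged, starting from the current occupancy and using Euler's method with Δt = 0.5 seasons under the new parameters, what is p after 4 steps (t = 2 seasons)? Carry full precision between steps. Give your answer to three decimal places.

0.326

Balance c(1−p*) = e gives e = 0.674×(1 − 0.42100) = 0.39025.
Starting from p₀ = 0.42100; update p ← p + (dp/dt)·Δt with the new parameters.
  1  |  dp/dt·Δt = -0.029573  |  p_1 = 0.391427
  2  |  dp/dt·Δt = -0.024999  |  p_2 = 0.366428
  3  |  dp/dt·Δt = -0.021427  |  p_3 = 0.345002
  4  |  dp/dt·Δt = -0.018579  |  p_4 = 0.326422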